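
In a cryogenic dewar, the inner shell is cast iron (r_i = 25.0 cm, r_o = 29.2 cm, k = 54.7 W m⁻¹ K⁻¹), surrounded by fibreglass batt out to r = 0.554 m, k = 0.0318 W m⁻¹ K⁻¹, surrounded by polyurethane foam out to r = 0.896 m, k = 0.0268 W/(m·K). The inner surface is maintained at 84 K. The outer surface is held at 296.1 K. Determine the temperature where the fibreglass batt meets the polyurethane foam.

Resistance network (inner→outer):
  R_cast iron = (1/0.250 − 1/0.292)/(4πk) = 0.5753/(4π·54.7) = 8.370×10^-4 K/W
  R_fibreglass batt = (1/0.292 − 1/0.554)/(4πk) = 1.620/(4π·0.0318) = 4.053 K/W
  R_polyurethane foam = (1/0.554 − 1/0.896)/(4πk) = 0.6890/(4π·0.0268) = 2.046 K/W
ΣR = 8.370×10^-4 + 4.053 + 2.046 = 6.100 K/W
Q = ΔT/ΣR = (84 K − 296.1 K)/6.100 = -34.77 W
From the inner boundary to the fibreglass batt/polyurethane foam interface, ΣR_partial = 4.054 K/W.
T_interface = T_in − Q·ΣR_partial = 84 K − (-34.77)(4.054) = 225.0 K

T = 225.0 K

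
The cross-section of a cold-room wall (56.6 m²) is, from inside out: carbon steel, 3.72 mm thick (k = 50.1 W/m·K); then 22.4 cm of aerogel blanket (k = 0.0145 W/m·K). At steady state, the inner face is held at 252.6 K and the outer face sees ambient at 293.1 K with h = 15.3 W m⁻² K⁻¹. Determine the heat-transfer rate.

Q = 148 W

Treat each layer as a resistance in series:
  R_carbon steel = L/(kA) = 0.00372/(50.1·56.6) = 1.312×10^-6 K/W
  R_aerogel blanket = L/(kA) = 0.224/(0.0145·56.6) = 0.2729 K/W
  R_conv,out = 1/(hA) = 1/(15.3·56.6) = 0.001155 K/W
ΣR = 1.312×10^-6 + 0.2729 + 0.001155 = 0.2741 K/W
Q = ΔT/ΣR = (252.6 K − 293.1 K)/0.2741 = -148 W
(Negative Q ⇒ heat flows inward; heat gain = 148 W.)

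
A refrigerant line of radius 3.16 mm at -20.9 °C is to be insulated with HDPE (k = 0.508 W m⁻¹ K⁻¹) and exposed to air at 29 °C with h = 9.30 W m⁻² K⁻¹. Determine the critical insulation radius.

r_cr = 5.46 cm

For a cylinder, r_cr = k_ins/h = 0.508/9.30 = 0.0546 m = 5.46 cm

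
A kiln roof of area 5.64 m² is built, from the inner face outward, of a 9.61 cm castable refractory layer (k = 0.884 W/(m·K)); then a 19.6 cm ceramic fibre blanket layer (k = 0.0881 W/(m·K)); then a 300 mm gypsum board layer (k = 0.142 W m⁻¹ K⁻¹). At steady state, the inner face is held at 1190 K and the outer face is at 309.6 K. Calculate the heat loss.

Treat each layer as a resistance in series:
  R_castable refractory = L/(kA) = 0.0961/(0.884·5.64) = 0.01927 K/W
  R_ceramic fibre blanket = L/(kA) = 0.196/(0.0881·5.64) = 0.3945 K/W
  R_gypsum board = L/(kA) = 0.300/(0.142·5.64) = 0.3746 K/W
ΣR = 0.01927 + 0.3945 + 0.3746 = 0.7884 K/W
Q = ΔT/ΣR = (1190 K − 309.6 K)/0.7884 = 1120 W

Q = 1120 W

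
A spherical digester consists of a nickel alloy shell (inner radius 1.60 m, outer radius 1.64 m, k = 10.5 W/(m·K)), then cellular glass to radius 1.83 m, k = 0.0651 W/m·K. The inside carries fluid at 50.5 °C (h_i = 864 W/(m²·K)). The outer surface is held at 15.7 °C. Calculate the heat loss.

Resistance network (inner→outer):
  R_conv,in = 1/(4πr²h) = 1/(4π·1.60²·864) = 3.598×10^-5 K/W
  R_nickel alloy = (1/1.60 − 1/1.64)/(4πk) = 0.01524/(4π·10.5) = 1.155×10^-4 K/W
  R_cellular glass = (1/1.64 − 1/1.83)/(4πk) = 0.06331/(4π·0.0651) = 0.07739 K/W
ΣR = 3.598×10^-5 + 1.155×10^-4 + 0.07739 = 0.07754 K/W
Q = ΔT/ΣR = (50.5 °C − 15.7 °C)/0.07754 = 449 W

Q = 449 W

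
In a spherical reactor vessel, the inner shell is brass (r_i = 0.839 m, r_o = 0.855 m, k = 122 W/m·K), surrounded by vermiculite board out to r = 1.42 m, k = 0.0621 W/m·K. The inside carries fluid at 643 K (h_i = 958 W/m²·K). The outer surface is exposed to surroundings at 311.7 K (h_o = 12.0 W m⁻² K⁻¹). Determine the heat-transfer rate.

Q = 552 W

Resistance network (inner→outer):
  R_conv,in = 1/(4πr²h) = 1/(4π·0.839²·958) = 1.180×10^-4 K/W
  R_brass = (1/0.839 − 1/0.855)/(4πk) = 0.02230/(4π·122) = 1.455×10^-5 K/W
  R_vermiculite board = (1/0.855 − 1/1.42)/(4πk) = 0.4654/(4π·0.0621) = 0.5963 K/W
  R_conv,out = 1/(4πr²h) = 1/(4π·1.42²·12.0) = 0.003289 K/W
ΣR = 1.180×10^-4 + 1.455×10^-5 + 0.5963 + 0.003289 = 0.5997 K/W
Q = ΔT/ΣR = (643 K − 311.7 K)/0.5997 = 552 W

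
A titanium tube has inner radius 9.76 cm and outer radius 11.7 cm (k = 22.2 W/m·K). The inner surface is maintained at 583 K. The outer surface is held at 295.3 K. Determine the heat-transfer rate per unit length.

Q' = 221 kW/m

Q' = 2πk·ΔT/ln(r₂/r₁) = 2π × 22.2 × 287.7 / ln(0.117/0.0976) = 2.21×10^5 W/m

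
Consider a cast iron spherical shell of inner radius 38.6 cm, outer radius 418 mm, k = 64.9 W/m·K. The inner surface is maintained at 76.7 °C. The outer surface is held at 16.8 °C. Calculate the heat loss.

Q = 4πk·ΔT/(1/r₁ − 1/r₂) = 4π × 64.9 × 59.9 / (1/0.386 − 1/0.418) = 2.46×10^5 W

Q = 2.46×10^5 W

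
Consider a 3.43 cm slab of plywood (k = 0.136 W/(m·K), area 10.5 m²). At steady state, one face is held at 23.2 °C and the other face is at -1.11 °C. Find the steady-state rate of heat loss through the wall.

Q = 1010 W

Q = kA·ΔT/L = 0.136 × 10.5 × |23.2 °C − -1.11 °C| / 0.0343 = 1010 W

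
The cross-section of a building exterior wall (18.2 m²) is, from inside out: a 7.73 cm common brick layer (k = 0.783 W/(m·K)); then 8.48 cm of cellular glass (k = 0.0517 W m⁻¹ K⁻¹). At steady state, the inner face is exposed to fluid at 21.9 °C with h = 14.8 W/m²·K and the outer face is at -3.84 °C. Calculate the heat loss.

Q = 259 W

Series thermal resistances, inner to outer:
  R_conv,in = 1/(hA) = 1/(14.8·18.2) = 0.003713 K/W
  R_common brick = L/(kA) = 0.0773/(0.783·18.2) = 0.005424 K/W
  R_cellular glass = L/(kA) = 0.0848/(0.0517·18.2) = 0.09012 K/W
ΣR = 0.003713 + 0.005424 + 0.09012 = 0.09926 K/W
Q = ΔT/ΣR = (21.9 °C − -3.84 °C)/0.09926 = 259 W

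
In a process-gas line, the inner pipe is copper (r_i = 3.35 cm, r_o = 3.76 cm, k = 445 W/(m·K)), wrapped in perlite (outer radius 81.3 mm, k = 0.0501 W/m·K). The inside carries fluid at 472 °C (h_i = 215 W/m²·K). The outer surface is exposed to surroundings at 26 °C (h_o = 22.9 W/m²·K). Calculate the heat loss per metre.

Resistance network (inner→outer):
  R'_conv,in = 1/(2πr h) = 1/(2π·0.0335·215) = 0.02210 m·K/W
  R'_copper = ln(0.0376/0.0335)/(2πk) = 0.1155/(2π·445) = 4.129×10^-5 m·K/W
  R'_perlite = ln(0.0813/0.0376)/(2πk) = 0.7711/(2π·0.0501) = 2.450 m·K/W
  R'_conv,out = 1/(2πr h) = 1/(2π·0.0813·22.9) = 0.08549 m·K/W
ΣR = 0.02210 + 4.129×10^-5 + 2.450 + 0.08549 = 2.558 m·K/W
Q' = ΔT/ΣR = (472 °C − 26 °C)/2.558 = 174 W/m

Q' = 174 W/m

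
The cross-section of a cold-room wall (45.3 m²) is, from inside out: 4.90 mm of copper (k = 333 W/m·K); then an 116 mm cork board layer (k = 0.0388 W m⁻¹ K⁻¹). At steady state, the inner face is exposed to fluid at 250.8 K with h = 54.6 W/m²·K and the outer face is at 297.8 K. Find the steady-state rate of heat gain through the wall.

Treat each layer as a resistance in series:
  R_conv,in = 1/(hA) = 1/(54.6·45.3) = 4.043×10^-4 K/W
  R_copper = L/(kA) = 0.00490/(333·45.3) = 3.248×10^-7 K/W
  R_cork board = L/(kA) = 0.116/(0.0388·45.3) = 0.06600 K/W
ΣR = 4.043×10^-4 + 3.248×10^-7 + 0.06600 = 0.06640 K/W
Q = ΔT/ΣR = (250.8 K − 297.8 K)/0.06640 = -708 W
(Negative Q ⇒ heat flows inward; heat gain = 708 W.)

Q = 708 W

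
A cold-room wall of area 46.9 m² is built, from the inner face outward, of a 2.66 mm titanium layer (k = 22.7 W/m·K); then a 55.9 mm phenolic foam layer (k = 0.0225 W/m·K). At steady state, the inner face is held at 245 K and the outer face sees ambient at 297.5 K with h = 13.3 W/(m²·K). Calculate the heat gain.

Q = 962 W

Series thermal resistances, inner to outer:
  R_titanium = L/(kA) = 0.00266/(22.7·46.9) = 2.499×10^-6 K/W
  R_phenolic foam = L/(kA) = 0.0559/(0.0225·46.9) = 0.05297 K/W
  R_conv,out = 1/(hA) = 1/(13.3·46.9) = 0.001603 K/W
ΣR = 2.499×10^-6 + 0.05297 + 0.001603 = 0.05458 K/W
Q = ΔT/ΣR = (245 K − 297.5 K)/0.05458 = -962 W
(Negative Q ⇒ heat flows inward; heat gain = 962 W.)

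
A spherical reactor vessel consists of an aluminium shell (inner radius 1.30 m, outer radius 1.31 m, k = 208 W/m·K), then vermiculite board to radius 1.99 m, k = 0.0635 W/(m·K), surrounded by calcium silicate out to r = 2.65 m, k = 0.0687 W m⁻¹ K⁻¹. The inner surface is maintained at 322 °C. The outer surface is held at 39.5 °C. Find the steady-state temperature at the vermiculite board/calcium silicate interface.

T = 126 °C

Treat each layer as a resistance in series:
  R_aluminium = (1/1.30 − 1/1.31)/(4πk) = 0.005872/(4π·208) = 2.247×10^-6 K/W
  R_vermiculite board = (1/1.31 − 1/1.99)/(4πk) = 0.2608/(4π·0.0635) = 0.3269 K/W
  R_calcium silicate = (1/1.99 − 1/2.65)/(4πk) = 0.1252/(4π·0.0687) = 0.1450 K/W
ΣR = 2.247×10^-6 + 0.3269 + 0.1450 = 0.4719 K/W
Q = ΔT/ΣR = (322 °C − 39.5 °C)/0.4719 = 598.6 W
From the inner boundary to the vermiculite board/calcium silicate interface, ΣR_partial = 0.3269 K/W.
T_interface = T_in − Q·ΣR_partial = 322 °C − (598.6)(0.3269) = 126 °C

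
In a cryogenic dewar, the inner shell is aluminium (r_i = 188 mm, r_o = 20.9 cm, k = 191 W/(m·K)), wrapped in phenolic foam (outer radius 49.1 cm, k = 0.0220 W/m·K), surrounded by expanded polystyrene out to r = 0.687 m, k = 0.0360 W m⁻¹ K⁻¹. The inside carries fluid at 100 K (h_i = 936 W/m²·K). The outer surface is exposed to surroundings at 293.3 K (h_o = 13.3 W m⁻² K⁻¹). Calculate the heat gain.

Resistance network (inner→outer):
  R_conv,in = 1/(4πr²h) = 1/(4π·0.188²·936) = 0.002405 K/W
  R_aluminium = (1/0.188 − 1/0.209)/(4πk) = 0.5345/(4π·191) = 2.227×10^-4 K/W
  R_phenolic foam = (1/0.209 − 1/0.491)/(4πk) = 2.748/(4π·0.0220) = 9.940 K/W
  R_expanded polystyrene = (1/0.491 − 1/0.687)/(4πk) = 0.5811/(4π·0.0360) = 1.284 K/W
  R_conv,out = 1/(4πr²h) = 1/(4π·0.687²·13.3) = 0.01268 K/W
ΣR = 0.002405 + 2.227×10^-4 + 9.940 + 1.284 + 0.01268 = 11.24 K/W
Q = ΔT/ΣR = (100 K − 293.3 K)/11.24 = -17.2 W
(Negative Q ⇒ heat flows inward; heat gain = 17.2 W.)

Q = 17.2 W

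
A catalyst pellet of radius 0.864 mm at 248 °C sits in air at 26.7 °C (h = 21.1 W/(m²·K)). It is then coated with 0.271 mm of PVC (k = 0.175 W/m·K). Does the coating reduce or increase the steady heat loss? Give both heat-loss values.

increases: 0.0438 → 0.0725 W

Critical radius for a sphere: r_cr = 2k/h = 0.0166 m = 1.66 cm.
Outer radius after coating: r₂ = 8.64×10^-4 + 2.71×10^-4 = 0.001135 m.
Since r₁ < r_cr and r₂ ≤ r_cr, the coating moves toward the maximum at r_cr — heat loss rises.
Bare: R = 1/(4πr₁²h) = 5052 K/W; Q = 221.3/5052 = 0.0438 W.
Coated: R = R_cond + R_conv = 3053 K/W; Q = 221.3/3053 = 0.0725 W.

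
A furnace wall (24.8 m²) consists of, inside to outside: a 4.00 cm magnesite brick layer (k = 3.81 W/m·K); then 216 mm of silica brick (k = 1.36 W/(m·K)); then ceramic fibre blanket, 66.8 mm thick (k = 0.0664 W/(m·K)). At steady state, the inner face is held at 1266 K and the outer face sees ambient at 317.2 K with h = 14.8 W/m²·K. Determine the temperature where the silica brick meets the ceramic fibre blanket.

T = 1137 K

Treat each layer as a resistance in series:
  R_magnesite brick = L/(kA) = 0.0400/(3.81·24.8) = 4.233×10^-4 K/W
  R_silica brick = L/(kA) = 0.216/(1.36·24.8) = 0.006404 K/W
  R_ceramic fibre blanket = L/(kA) = 0.0668/(0.0664·24.8) = 0.04057 K/W
  R_conv,out = 1/(hA) = 1/(14.8·24.8) = 0.002724 K/W
ΣR = 4.233×10^-4 + 0.006404 + 0.04057 + 0.002724 = 0.05012 K/W
Q = ΔT/ΣR = (1266 K − 317.2 K)/0.05012 = 18930 W
From the inner boundary to the silica brick/ceramic fibre blanket interface, ΣR_partial = 0.006827 K/W.
T_interface = T_in − Q·ΣR_partial = 1266 K − (18930)(0.006827) = 1137 K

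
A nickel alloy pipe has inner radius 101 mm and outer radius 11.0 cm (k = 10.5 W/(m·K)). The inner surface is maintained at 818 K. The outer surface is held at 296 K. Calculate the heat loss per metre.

Q' = 2πk·ΔT/ln(r₂/r₁) = 2π × 10.5 × 522 / ln(0.110/0.101) = 4.03×10^5 W/m

Q' = 403 kW/m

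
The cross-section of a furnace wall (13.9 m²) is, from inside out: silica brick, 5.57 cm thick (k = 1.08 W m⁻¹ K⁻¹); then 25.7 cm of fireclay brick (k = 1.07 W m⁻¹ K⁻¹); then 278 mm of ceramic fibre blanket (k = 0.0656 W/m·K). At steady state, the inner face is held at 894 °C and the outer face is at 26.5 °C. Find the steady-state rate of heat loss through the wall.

Series thermal resistances, inner to outer:
  R_silica brick = L/(kA) = 0.0557/(1.08·13.9) = 0.003710 K/W
  R_fireclay brick = L/(kA) = 0.257/(1.07·13.9) = 0.01728 K/W
  R_ceramic fibre blanket = L/(kA) = 0.278/(0.0656·13.9) = 0.3049 K/W
ΣR = 0.003710 + 0.01728 + 0.3049 = 0.3259 K/W
Q = ΔT/ΣR = (894 °C − 26.5 °C)/0.3259 = 2660 W

Q = 2660 W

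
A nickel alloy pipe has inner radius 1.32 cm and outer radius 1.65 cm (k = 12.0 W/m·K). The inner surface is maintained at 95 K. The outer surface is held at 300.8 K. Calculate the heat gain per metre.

Q' = 69500 W/m

Q' = 2πk·ΔT/ln(r₂/r₁) = 2π × 12.0 × 205.8 / ln(0.0165/0.0132) = 69500 W/m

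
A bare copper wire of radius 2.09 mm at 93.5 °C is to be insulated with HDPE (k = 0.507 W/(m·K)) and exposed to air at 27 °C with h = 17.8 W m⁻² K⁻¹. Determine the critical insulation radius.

r_cr = 2.85 cm

For a cylinder, r_cr = k_ins/h = 0.507/17.8 = 0.0285 m = 2.85 cm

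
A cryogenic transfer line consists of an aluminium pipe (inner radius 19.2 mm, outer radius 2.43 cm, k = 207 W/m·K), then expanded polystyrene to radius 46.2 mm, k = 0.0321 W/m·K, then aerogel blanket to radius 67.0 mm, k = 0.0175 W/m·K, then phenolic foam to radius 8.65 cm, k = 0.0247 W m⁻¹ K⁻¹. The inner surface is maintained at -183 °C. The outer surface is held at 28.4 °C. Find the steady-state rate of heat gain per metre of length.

Series thermal resistances, inner to outer:
  R'_aluminium = ln(0.0243/0.0192)/(2πk) = 0.2356/(2π·207) = 1.811×10^-4 m·K/W
  R'_expanded polystyrene = ln(0.0462/0.0243)/(2πk) = 0.6425/(2π·0.0321) = 3.186 m·K/W
  R'_aerogel blanket = ln(0.0670/0.0462)/(2πk) = 0.3717/(2π·0.0175) = 3.381 m·K/W
  R'_phenolic foam = ln(0.0865/0.0670)/(2πk) = 0.2555/(2π·0.0247) = 1.646 m·K/W
ΣR = 1.811×10^-4 + 3.186 + 3.381 + 1.646 = 8.213 m·K/W
Q' = ΔT/ΣR = (-183 °C − 28.4 °C)/8.213 = -25.7 W/m
(Negative Q' ⇒ heat flows inward; heat gain = 25.7 W/m.)

Q' = 25.7 W/m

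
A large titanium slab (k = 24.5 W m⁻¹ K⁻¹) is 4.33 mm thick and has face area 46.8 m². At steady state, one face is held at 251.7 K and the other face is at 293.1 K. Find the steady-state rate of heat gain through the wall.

Q = 11000 kW

Q = kA·ΔT/L = 24.5 × 46.8 × |251.7 K − 293.1 K| / 0.00433 = 1.10×10^7 W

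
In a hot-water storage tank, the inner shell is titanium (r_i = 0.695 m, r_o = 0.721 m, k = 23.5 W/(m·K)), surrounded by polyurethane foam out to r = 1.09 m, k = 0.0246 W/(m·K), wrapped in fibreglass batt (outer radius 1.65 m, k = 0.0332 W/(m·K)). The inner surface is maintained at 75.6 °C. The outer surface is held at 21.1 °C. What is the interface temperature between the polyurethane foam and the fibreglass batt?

T = 39.1 °C

Treat each layer as a resistance in series:
  R_titanium = (1/0.695 − 1/0.721)/(4πk) = 0.05189/(4π·23.5) = 1.757×10^-4 K/W
  R_polyurethane foam = (1/0.721 − 1/1.09)/(4πk) = 0.4695/(4π·0.0246) = 1.519 K/W
  R_fibreglass batt = (1/1.09 − 1/1.65)/(4πk) = 0.3114/(4π·0.0332) = 0.7463 K/W
ΣR = 1.757×10^-4 + 1.519 + 0.7463 = 2.265 K/W
Q = ΔT/ΣR = (75.6 °C − 21.1 °C)/2.265 = 24.06 W
From the inner boundary to the polyurethane foam/fibreglass batt interface, ΣR_partial = 1.519 K/W.
T_interface = T_in − Q·ΣR_partial = 75.6 °C − (24.06)(1.519) = 39.1 °C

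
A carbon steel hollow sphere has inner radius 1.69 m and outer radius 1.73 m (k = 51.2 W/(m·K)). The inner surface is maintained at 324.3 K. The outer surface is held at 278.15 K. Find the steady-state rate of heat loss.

Q = 4πk·ΔT/(1/r₁ − 1/r₂) = 4π × 51.2 × 46.15 / (1/1.69 − 1/1.73) = 2.17×10^6 W

Q = 2.17×10^6 W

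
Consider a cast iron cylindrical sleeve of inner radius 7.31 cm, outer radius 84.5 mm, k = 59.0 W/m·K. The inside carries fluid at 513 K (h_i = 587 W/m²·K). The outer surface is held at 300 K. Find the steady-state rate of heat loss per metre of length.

Resistance network (inner→outer):
  R'_conv,in = 1/(2πr h) = 1/(2π·0.0731·587) = 0.003709 m·K/W
  R'_cast iron = ln(0.0845/0.0731)/(2πk) = 0.1449/(2π·59.0) = 3.909×10^-4 m·K/W
ΣR = 0.003709 + 3.909×10^-4 = 0.004100 m·K/W
Q' = ΔT/ΣR = (513 K − 300 K)/0.004100 = 52000 W/m

Q' = 52000 W/m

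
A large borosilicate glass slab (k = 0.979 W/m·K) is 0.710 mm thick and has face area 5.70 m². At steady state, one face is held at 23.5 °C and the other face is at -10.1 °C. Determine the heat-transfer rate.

Q = 2.64×10^5 W

Q = kA·ΔT/L = 0.979 × 5.70 × |23.5 °C − -10.1 °C| / 7.10×10^-4 = 2.64×10^5 W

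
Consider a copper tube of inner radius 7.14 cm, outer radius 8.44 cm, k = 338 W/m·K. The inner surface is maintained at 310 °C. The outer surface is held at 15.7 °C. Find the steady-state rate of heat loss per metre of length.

Q' = 3740 kW/m

Q' = 2πk·ΔT/ln(r₂/r₁) = 2π × 338 × 294.3 / ln(0.0844/0.0714) = 3.74×10^6 W/m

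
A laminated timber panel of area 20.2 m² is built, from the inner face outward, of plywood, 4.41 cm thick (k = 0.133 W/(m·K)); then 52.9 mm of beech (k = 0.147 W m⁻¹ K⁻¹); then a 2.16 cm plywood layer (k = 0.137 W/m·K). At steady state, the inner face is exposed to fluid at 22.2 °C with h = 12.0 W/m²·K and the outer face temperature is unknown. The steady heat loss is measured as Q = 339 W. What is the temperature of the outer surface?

Series resistances:
  R_conv,in = 1/(hA) = 1/(12.0·20.2) = 0.004125 K/W
  R_plywood = L/(kA) = 0.0441/(0.133·20.2) = 0.01641 K/W
  R_beech = L/(kA) = 0.0529/(0.147·20.2) = 0.01782 K/W
  R_plywood = L/(kA) = 0.0216/(0.137·20.2) = 0.007805 K/W
ΣR = 0.04616 K/W
ΔT = Q·ΣR = 339 × 0.04616 = 15.65 K
Heat flows outward, so T_out = T_in − ΔT = 22.2 − 15.65 = 6.55 °C

T_out = 6.55 °C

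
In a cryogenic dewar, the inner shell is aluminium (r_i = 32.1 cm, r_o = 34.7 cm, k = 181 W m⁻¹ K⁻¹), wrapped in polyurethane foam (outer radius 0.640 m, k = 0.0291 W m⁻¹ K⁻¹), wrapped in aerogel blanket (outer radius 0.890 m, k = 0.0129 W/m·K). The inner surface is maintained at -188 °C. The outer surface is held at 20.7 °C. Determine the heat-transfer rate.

Q = 33.0 W

Series thermal resistances, inner to outer:
  R_aluminium = (1/0.321 − 1/0.347)/(4πk) = 0.2334/(4π·181) = 1.026×10^-4 K/W
  R_polyurethane foam = (1/0.347 − 1/0.640)/(4πk) = 1.319/(4π·0.0291) = 3.608 K/W
  R_aerogel blanket = (1/0.640 − 1/0.890)/(4πk) = 0.4389/(4π·0.0129) = 2.708 K/W
ΣR = 1.026×10^-4 + 3.608 + 2.708 = 6.316 K/W
Q = ΔT/ΣR = (-188 °C − 20.7 °C)/6.316 = -33.0 W
(Negative Q ⇒ heat flows inward; heat gain = 33.0 W.)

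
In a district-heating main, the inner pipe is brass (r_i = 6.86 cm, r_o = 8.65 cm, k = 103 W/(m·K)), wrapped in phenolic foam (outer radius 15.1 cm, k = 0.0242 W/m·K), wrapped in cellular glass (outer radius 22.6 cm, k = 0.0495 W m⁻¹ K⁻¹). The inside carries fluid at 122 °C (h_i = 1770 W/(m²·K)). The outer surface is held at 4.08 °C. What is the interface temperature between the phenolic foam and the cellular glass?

Resistance network (inner→outer):
  R'_conv,in = 1/(2πr h) = 1/(2π·0.0686·1770) = 0.001311 m·K/W
  R'_brass = ln(0.0865/0.0686)/(2πk) = 0.2319/(2π·103) = 3.583×10^-4 m·K/W
  R'_phenolic foam = ln(0.151/0.0865)/(2πk) = 0.5571/(2π·0.0242) = 3.664 m·K/W
  R'_cellular glass = ln(0.226/0.151)/(2πk) = 0.4033/(2π·0.0495) = 1.297 m·K/W
ΣR = 0.001311 + 3.583×10^-4 + 3.664 + 1.297 = 4.963 m·K/W
Q' = ΔT/ΣR = (122 °C − 4.08 °C)/4.963 = 23.76 W/m
From the inner boundary to the phenolic foam/cellular glass interface, ΣR_partial = 3.666 m·K/W.
T_interface = T_in − Q'·ΣR_partial = 122 °C − (23.76)(3.666) = 34.9 °C

T = 34.9 °C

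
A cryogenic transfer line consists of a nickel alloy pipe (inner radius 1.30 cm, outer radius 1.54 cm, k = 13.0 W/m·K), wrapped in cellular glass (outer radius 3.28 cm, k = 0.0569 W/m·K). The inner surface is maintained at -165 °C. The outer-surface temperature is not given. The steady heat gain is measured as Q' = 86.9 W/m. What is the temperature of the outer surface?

T_out = 19.0 °C

Series resistances:
  R'_nickel alloy = ln(0.0154/0.0130)/(2πk) = 0.1694/(2π·13.0) = 0.002074 m·K/W
  R'_cellular glass = ln(0.0328/0.0154)/(2πk) = 0.7561/(2π·0.0569) = 2.115 m·K/W
ΣR = 2.117 m·K/W
ΔT = Q'·ΣR = 86.9 × 2.117 = 184.0 K
Heat flows inward, so T_out = T_in + ΔT = -165 + 184.0 = 19.0 °C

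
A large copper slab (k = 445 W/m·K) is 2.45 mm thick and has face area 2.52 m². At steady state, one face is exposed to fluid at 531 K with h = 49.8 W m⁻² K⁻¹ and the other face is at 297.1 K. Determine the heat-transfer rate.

Q = 29300 W

Treat each layer as a resistance in series:
  R_conv,in = 1/(hA) = 1/(49.8·2.52) = 0.007968 K/W
  R_copper = L/(kA) = 0.00245/(445·2.52) = 2.185×10^-6 K/W
ΣR = 0.007968 + 2.185×10^-6 = 0.007970 K/W
Q = ΔT/ΣR = (531 K − 297.1 K)/0.007970 = 29300 W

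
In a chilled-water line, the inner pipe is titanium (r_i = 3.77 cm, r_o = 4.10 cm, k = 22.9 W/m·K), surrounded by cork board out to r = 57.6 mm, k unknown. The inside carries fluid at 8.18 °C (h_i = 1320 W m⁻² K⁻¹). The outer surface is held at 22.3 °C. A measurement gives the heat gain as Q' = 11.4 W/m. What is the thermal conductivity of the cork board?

ΣR = ΔT/Q' = |8.18 − 22.3|/11.4 = 1.239 m·K/W
Known resistances:
  R'_conv,in = 1/(2πr h) = 1/(2π·0.0377·1320) = 0.003198 m·K/W
  R'_titanium = ln(0.0410/0.0377)/(2πk) = 0.08391/(2π·22.9) = 5.832×10^-4 m·K/W
R_cork board = ΣR − ΣR_known = 1.239 − 0.003781 = 1.235 m·K/W
ln(r₂/r₁)/(2πk) = 1.235 ⇒ k = 0.3400/(2π·1.235) = 0.0438 W/m·K

k = 0.0438 W/m·K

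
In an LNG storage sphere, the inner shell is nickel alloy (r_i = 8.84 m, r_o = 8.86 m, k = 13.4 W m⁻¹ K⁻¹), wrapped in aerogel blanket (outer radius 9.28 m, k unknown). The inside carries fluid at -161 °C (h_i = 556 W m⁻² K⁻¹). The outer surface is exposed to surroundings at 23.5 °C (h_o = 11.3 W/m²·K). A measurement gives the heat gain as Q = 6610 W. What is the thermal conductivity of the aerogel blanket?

ΣR = ΔT/Q = |-161 − 23.5|/6610 = 0.02791 K/W
Known resistances:
  R_conv,in = 1/(4πr²h) = 1/(4π·8.84²·556) = 1.832×10^-6 K/W
  R_nickel alloy = (1/8.84 − 1/8.86)/(4πk) = 2.554×10^-4/(4π·13.4) = 1.516×10^-6 K/W
  R_conv,out = 1/(4πr²h) = 1/(4π·9.28²·11.3) = 8.177×10^-5 K/W
R_aerogel blanket = ΣR − ΣR_known = 0.02791 − 8.512×10^-5 = 0.02782 K/W
(1/r₁−1/r₂)/(4πk) = 0.02782 ⇒ k = 0.005108/(4π·0.02782) = 0.0146 W/m·K

k = 0.0146 W/m·K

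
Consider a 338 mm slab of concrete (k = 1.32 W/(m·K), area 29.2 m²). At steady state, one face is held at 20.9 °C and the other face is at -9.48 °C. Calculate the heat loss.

Q = kA·ΔT/L = 1.32 × 29.2 × |20.9 °C − -9.48 °C| / 0.338 = 3460 W

Q = 3.46 kW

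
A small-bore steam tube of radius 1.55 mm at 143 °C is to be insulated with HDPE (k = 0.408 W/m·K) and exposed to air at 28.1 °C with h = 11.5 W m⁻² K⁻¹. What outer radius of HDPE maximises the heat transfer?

For a cylinder, r_cr = k_ins/h = 0.408/11.5 = 0.0355 m = 3.55 cm

r_cr = 3.55 cm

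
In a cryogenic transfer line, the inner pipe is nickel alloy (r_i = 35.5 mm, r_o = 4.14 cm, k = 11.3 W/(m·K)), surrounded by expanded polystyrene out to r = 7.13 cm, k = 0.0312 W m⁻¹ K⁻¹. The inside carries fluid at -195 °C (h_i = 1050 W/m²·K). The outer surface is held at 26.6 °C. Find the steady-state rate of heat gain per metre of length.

Q' = 79.7 W/m

Treat each layer as a resistance in series:
  R'_conv,in = 1/(2πr h) = 1/(2π·0.0355·1050) = 0.004270 m·K/W
  R'_nickel alloy = ln(0.0414/0.0355)/(2πk) = 0.1537/(2π·11.3) = 0.002165 m·K/W
  R'_expanded polystyrene = ln(0.0713/0.0414)/(2πk) = 0.5436/(2π·0.0312) = 2.773 m·K/W
ΣR = 0.004270 + 0.002165 + 2.773 = 2.779 m·K/W
Q' = ΔT/ΣR = (-195 °C − 26.6 °C)/2.779 = -79.7 W/m
(Negative Q' ⇒ heat flows inward; heat gain = 79.7 W/m.)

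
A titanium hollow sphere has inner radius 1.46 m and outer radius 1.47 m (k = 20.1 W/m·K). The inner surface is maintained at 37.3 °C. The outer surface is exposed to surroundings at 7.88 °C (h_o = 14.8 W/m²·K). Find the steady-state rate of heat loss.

Resistance network (inner→outer):
  R_titanium = (1/1.46 − 1/1.47)/(4πk) = 0.004659/(4π·20.1) = 1.845×10^-5 K/W
  R_conv,out = 1/(4πr²h) = 1/(4π·1.47²·14.8) = 0.002488 K/W
ΣR = 1.845×10^-5 + 0.002488 = 0.002506 K/W
Q = ΔT/ΣR = (37.3 °C − 7.88 °C)/0.002506 = 11700 W

Q = 11700 W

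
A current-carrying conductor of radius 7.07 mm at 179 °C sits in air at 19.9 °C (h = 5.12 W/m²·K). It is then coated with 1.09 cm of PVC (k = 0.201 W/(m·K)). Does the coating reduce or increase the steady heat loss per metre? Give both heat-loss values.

increases: 36.2 → 64.5 W/m

Critical radius for a cylinder: r_cr = k/h = 0.0393 m = 3.93 cm.
Outer radius after coating: r₂ = 0.00707 + 0.0109 = 0.01797 m.
Since r₁ < r_cr and r₂ ≤ r_cr, the coating moves toward the maximum at r_cr — heat loss rises.
Bare: R = 1/(2πr₁h) = 4.397 m·K/W; Q = 159.1/4.397 = 36.2 W/m.
Coated: R = R_cond + R_conv = 2.468 m·K/W; Q = 159.1/2.468 = 64.5 W/m.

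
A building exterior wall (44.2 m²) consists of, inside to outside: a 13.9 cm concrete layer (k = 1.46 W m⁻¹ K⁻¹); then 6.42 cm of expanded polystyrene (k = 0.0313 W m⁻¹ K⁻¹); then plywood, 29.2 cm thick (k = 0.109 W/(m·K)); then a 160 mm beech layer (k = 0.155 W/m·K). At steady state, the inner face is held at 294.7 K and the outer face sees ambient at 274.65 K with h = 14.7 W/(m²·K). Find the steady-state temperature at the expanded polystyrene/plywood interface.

Treat each layer as a resistance in series:
  R_concrete = L/(kA) = 0.139/(1.46·44.2) = 0.002154 K/W
  R_expanded polystyrene = L/(kA) = 0.0642/(0.0313·44.2) = 0.04641 K/W
  R_plywood = L/(kA) = 0.292/(0.109·44.2) = 0.06061 K/W
  R_beech = L/(kA) = 0.160/(0.155·44.2) = 0.02335 K/W
  R_conv,out = 1/(hA) = 1/(14.7·44.2) = 0.001539 K/W
ΣR = 0.002154 + 0.04641 + 0.06061 + 0.02335 + 0.001539 = 0.1341 K/W
Q = ΔT/ΣR = (294.7 K − 274.65 K)/0.1341 = 149.5 W
From the inner boundary to the expanded polystyrene/plywood interface, ΣR_partial = 0.04856 K/W.
T_interface = T_in − Q·ΣR_partial = 294.7 K − (149.5)(0.04856) = 287.4 K

T = 287.4 K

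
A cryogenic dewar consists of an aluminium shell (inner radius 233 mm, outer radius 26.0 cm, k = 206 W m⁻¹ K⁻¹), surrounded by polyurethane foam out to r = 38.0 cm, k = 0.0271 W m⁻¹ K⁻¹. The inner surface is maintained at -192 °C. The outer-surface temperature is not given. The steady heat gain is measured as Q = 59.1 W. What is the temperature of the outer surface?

T_out = 18.8 °C

Sum the resistances:
  R_aluminium = (1/0.233 − 1/0.260)/(4πk) = 0.4457/(4π·206) = 1.722×10^-4 K/W
  R_polyurethane foam = (1/0.260 − 1/0.380)/(4πk) = 1.215/(4π·0.0271) = 3.567 K/W
ΣR = 3.567 K/W
ΔT = Q·ΣR = 59.1 × 3.567 = 210.8 K
Heat flows inward, so T_out = T_in + ΔT = -192 + 210.8 = 18.8 °C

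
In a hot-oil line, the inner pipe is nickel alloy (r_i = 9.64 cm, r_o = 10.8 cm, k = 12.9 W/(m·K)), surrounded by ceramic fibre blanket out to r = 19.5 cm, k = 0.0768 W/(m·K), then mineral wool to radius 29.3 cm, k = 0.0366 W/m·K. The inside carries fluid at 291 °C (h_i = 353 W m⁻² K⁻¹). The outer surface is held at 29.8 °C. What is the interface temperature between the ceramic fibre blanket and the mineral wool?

T = 184 °C

Resistance network (inner→outer):
  R'_conv,in = 1/(2πr h) = 1/(2π·0.0964·353) = 0.004677 m·K/W
  R'_nickel alloy = ln(0.108/0.0964)/(2πk) = 0.1136/(2π·12.9) = 0.001402 m·K/W
  R'_ceramic fibre blanket = ln(0.195/0.108)/(2πk) = 0.5909/(2π·0.0768) = 1.224 m·K/W
  R'_mineral wool = ln(0.293/0.195)/(2πk) = 0.4072/(2π·0.0366) = 1.771 m·K/W
ΣR = 0.004677 + 0.001402 + 1.224 + 1.771 = 3.001 m·K/W
Q' = ΔT/ΣR = (291 °C − 29.8 °C)/3.001 = 87.04 W/m
From the inner boundary to the ceramic fibre blanket/mineral wool interface, ΣR_partial = 1.230 m·K/W.
T_interface = T_in − Q'·ΣR_partial = 291 °C − (87.04)(1.230) = 184 °C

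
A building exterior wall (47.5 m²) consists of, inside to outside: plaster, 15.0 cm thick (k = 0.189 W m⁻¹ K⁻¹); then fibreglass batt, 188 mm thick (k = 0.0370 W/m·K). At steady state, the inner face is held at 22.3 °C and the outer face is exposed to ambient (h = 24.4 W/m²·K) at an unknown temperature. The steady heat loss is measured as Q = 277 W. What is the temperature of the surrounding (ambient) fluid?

Sum the resistances:
  R_plaster = L/(kA) = 0.150/(0.189·47.5) = 0.01671 K/W
  R_fibreglass batt = L/(kA) = 0.188/(0.0370·47.5) = 0.1070 K/W
  R_conv,out = 1/(hA) = 1/(24.4·47.5) = 8.628×10^-4 K/W
ΣR = 0.1245 K/W
ΔT = Q·ΣR = 277 × 0.1245 = 34.49 K
Heat flows outward, so T_out = T_in − ΔT = 22.3 − 34.49 = -12.2 °C

T_out = -12.2 °C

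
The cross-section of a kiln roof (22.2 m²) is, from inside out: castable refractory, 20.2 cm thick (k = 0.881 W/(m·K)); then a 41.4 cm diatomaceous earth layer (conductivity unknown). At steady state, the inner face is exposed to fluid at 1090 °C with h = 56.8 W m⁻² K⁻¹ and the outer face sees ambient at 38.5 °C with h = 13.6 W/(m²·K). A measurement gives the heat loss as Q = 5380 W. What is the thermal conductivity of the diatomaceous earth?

k = 0.103 W/m·K

ΣR = ΔT/Q = |1090 − 38.5|/5380 = 0.1954 K/W
Known resistances:
  R_conv,in = 1/(hA) = 1/(56.8·22.2) = 7.930×10^-4 K/W
  R_castable refractory = L/(kA) = 0.202/(0.881·22.2) = 0.01033 K/W
  R_conv,out = 1/(hA) = 1/(13.6·22.2) = 0.003312 K/W
R_diatomaceous earth = ΣR − ΣR_known = 0.1954 − 0.01443 = 0.1810 K/W
L/(kA) = 0.1810 ⇒ k = 0.414/(0.1810·22.2) = 0.103 W/m·K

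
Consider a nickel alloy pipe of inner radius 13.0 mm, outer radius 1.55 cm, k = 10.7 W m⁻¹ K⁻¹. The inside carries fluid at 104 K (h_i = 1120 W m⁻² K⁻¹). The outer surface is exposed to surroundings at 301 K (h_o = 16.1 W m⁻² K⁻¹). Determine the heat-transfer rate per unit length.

Resistance network (inner→outer):
  R'_conv,in = 1/(2πr h) = 1/(2π·0.0130·1120) = 0.01093 m·K/W
  R'_nickel alloy = ln(0.0155/0.0130)/(2πk) = 0.1759/(2π·10.7) = 0.002616 m·K/W
  R'_conv,out = 1/(2πr h) = 1/(2π·0.0155·16.1) = 0.6378 m·K/W
ΣR = 0.01093 + 0.002616 + 0.6378 = 0.6513 m·K/W
Q' = ΔT/ΣR = (104 K − 301 K)/0.6513 = -302 W/m
(Negative Q' ⇒ heat flows inward; heat gain = 302 W/m.)

Q' = 302 W/m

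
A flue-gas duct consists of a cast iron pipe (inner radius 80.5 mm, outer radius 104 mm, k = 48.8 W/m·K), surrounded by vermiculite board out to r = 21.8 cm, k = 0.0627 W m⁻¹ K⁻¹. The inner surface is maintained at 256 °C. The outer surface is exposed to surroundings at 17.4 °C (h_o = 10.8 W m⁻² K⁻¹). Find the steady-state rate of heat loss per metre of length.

Series thermal resistances, inner to outer:
  R'_cast iron = ln(0.104/0.0805)/(2πk) = 0.2561/(2π·48.8) = 8.353×10^-4 m·K/W
  R'_vermiculite board = ln(0.218/0.104)/(2πk) = 0.7401/(2π·0.0627) = 1.879 m·K/W
  R'_conv,out = 1/(2πr h) = 1/(2π·0.218·10.8) = 0.06760 m·K/W
ΣR = 8.353×10^-4 + 1.879 + 0.06760 = 1.947 m·K/W
Q' = ΔT/ΣR = (256 °C − 17.4 °C)/1.947 = 123 W/m

Q' = 123 W/m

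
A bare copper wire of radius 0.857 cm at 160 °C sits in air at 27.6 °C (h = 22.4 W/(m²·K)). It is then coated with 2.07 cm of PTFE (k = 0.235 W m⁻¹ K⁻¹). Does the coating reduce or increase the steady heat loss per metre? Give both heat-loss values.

Critical radius for a cylinder: r_cr = k/h = 0.0105 m = 1.05 cm.
Outer radius after coating: r₂ = 0.00857 + 0.0207 = 0.02927 m.
r₁ < r_cr < r₂: heat loss rises to a maximum at r_cr then falls. Whether the coating helps depends on whether Q(r₂) has dropped back below Q(r₁).
Bare: R = 1/(2πr₁h) = 0.8291 m·K/W; Q = 132.4/0.8291 = 160 W/m.
Coated: R = R_cond + R_conv = 1.075 m·K/W; Q = 132.4/1.075 = 123 W/m.

reduces: 160 → 123 W/m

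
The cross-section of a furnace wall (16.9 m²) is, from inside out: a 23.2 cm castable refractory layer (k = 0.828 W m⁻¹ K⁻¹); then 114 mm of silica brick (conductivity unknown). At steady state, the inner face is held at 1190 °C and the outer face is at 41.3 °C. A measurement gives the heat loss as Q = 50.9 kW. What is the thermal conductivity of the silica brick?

ΣR = ΔT/Q = |1190 − 41.3|/50900 = 0.02257 K/W
Known resistances:
  R_castable refractory = L/(kA) = 0.232/(0.828·16.9) = 0.01658 K/W
R_silica brick = ΣR − ΣR_known = 0.02257 − 0.01658 = 0.005990 K/W
L/(kA) = 0.005990 ⇒ k = 0.114/(0.005990·16.9) = 1.13 W/m·K

k = 1.13 W/m·K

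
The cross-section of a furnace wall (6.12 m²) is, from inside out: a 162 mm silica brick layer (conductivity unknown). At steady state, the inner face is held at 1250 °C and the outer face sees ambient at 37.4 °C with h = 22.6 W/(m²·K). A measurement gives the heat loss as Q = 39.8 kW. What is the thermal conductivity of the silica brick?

ΣR = ΔT/Q = |1250 − 37.4|/39800 = 0.03047 K/W
Known resistances:
  R_conv,out = 1/(hA) = 1/(22.6·6.12) = 0.007230 K/W
R_silica brick = ΣR − ΣR_known = 0.03047 − 0.007230 = 0.02324 K/W
L/(kA) = 0.02324 ⇒ k = 0.162/(0.02324·6.12) = 1.14 W/m·K

k = 1.14 W/m·K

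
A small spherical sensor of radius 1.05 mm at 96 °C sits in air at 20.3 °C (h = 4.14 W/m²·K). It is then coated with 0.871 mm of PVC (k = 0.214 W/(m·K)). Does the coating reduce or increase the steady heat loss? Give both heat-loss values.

Critical radius for a sphere: r_cr = 2k/h = 0.103 m = 10.3 cm.
Outer radius after coating: r₂ = 0.00105 + 8.71×10^-4 = 0.001921 m.
Since r₁ < r_cr and r₂ ≤ r_cr, the coating moves toward the maximum at r_cr — heat loss rises.
Bare: R = 1/(4πr₁²h) = 17430 K/W; Q = 75.7/17430 = 0.00434 W.
Coated: R = R_cond + R_conv = 5369 K/W; Q = 75.7/5369 = 0.0141 W.

increases: 0.00434 → 0.0141 W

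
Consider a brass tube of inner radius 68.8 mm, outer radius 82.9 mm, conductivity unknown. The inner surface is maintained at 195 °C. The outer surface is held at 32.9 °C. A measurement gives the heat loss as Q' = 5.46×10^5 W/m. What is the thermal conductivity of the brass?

ΣR = ΔT/Q' = |195 − 32.9|/5.46×10^5 = 2.969×10^-4 m·K/W
ln(r₂/r₁)/(2πk) = 2.969×10^-4 ⇒ k = 0.1864/(2π·2.969×10^-4) = 99.9 W/m·K

k = 99.9 W/m·K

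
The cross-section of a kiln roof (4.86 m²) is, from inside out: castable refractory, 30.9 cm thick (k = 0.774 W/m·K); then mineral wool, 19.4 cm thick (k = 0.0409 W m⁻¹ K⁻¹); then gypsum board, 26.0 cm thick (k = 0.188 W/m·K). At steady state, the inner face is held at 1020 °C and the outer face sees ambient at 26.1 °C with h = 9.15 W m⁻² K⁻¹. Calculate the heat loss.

Treat each layer as a resistance in series:
  R_castable refractory = L/(kA) = 0.309/(0.774·4.86) = 0.08215 K/W
  R_mineral wool = L/(kA) = 0.194/(0.0409·4.86) = 0.9760 K/W
  R_gypsum board = L/(kA) = 0.260/(0.188·4.86) = 0.2846 K/W
  R_conv,out = 1/(hA) = 1/(9.15·4.86) = 0.02249 K/W
ΣR = 0.08215 + 0.9760 + 0.2846 + 0.02249 = 1.365 K/W
Q = ΔT/ΣR = (1020 °C − 26.1 °C)/1.365 = 728 W

Q = 728 W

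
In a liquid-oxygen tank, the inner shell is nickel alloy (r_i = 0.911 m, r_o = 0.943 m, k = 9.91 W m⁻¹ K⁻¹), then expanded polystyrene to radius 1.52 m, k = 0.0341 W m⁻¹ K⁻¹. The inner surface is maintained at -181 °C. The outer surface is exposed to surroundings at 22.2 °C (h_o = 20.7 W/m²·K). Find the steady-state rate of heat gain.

Q = 216 W

Resistance network (inner→outer):
  R_nickel alloy = (1/0.911 − 1/0.943)/(4πk) = 0.03725/(4π·9.91) = 2.991×10^-4 K/W
  R_expanded polystyrene = (1/0.943 − 1/1.52)/(4πk) = 0.4026/(4π·0.0341) = 0.9394 K/W
  R_conv,out = 1/(4πr²h) = 1/(4π·1.52²·20.7) = 0.001664 K/W
ΣR = 2.991×10^-4 + 0.9394 + 0.001664 = 0.9414 K/W
Q = ΔT/ΣR = (-181 °C − 22.2 °C)/0.9414 = -216 W
(Negative Q ⇒ heat flows inward; heat gain = 216 W.)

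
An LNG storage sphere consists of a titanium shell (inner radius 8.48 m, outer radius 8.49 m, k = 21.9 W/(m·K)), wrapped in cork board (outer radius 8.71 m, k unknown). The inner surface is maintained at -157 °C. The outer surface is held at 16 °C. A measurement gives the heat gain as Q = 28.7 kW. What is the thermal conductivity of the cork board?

ΣR = ΔT/Q = |-157 − 16|/28700 = 0.006028 K/W
Known resistances:
  R_titanium = (1/8.48 − 1/8.49)/(4πk) = 1.389×10^-4/(4π·21.9) = 5.047×10^-7 K/W
R_cork board = ΣR − ΣR_known = 0.006028 − 5.047×10^-7 = 0.006027 K/W
(1/r₁−1/r₂)/(4πk) = 0.006027 ⇒ k = 0.002975/(4π·0.006027) = 0.0393 W/m·K

k = 0.0393 W/m·K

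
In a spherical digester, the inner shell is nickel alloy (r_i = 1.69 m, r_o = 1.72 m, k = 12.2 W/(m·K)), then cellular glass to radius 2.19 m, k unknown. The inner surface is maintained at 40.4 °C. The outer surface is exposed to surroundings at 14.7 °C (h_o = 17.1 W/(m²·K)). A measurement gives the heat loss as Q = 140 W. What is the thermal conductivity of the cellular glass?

ΣR = ΔT/Q = |40.4 − 14.7|/140 = 0.1836 K/W
Known resistances:
  R_nickel alloy = (1/1.69 − 1/1.72)/(4πk) = 0.01032/(4π·12.2) = 6.732×10^-5 K/W
  R_conv,out = 1/(4πr²h) = 1/(4π·2.19²·17.1) = 9.703×10^-4 K/W
R_cellular glass = ΣR − ΣR_known = 0.1836 − 0.001038 = 0.1826 K/W
(1/r₁−1/r₂)/(4πk) = 0.1826 ⇒ k = 0.1248/(4π·0.1826) = 0.0544 W/m·K

k = 0.0544 W/m·K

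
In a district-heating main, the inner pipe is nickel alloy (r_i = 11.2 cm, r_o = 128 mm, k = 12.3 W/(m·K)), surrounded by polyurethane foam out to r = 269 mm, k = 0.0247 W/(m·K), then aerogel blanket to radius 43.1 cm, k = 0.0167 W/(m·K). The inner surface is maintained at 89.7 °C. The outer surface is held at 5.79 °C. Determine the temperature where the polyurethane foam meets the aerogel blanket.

Treat each layer as a resistance in series:
  R'_nickel alloy = ln(0.128/0.112)/(2πk) = 0.1335/(2π·12.3) = 0.001728 m·K/W
  R'_polyurethane foam = ln(0.269/0.128)/(2πk) = 0.7427/(2π·0.0247) = 4.785 m·K/W
  R'_aerogel blanket = ln(0.431/0.269)/(2πk) = 0.4714/(2π·0.0167) = 4.493 m·K/W
ΣR = 0.001728 + 4.785 + 4.493 = 9.280 m·K/W
Q' = ΔT/ΣR = (89.7 °C − 5.79 °C)/9.280 = 9.042 W/m
From the inner boundary to the polyurethane foam/aerogel blanket interface, ΣR_partial = 4.787 m·K/W.
T_interface = T_in − Q'·ΣR_partial = 89.7 °C − (9.042)(4.787) = 46.4 °C

T = 46.4 °C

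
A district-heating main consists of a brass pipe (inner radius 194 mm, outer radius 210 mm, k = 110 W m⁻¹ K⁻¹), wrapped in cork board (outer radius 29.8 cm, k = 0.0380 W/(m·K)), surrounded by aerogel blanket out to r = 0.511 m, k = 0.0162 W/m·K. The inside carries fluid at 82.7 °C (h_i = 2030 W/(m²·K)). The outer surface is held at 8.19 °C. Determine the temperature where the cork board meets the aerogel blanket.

Series thermal resistances, inner to outer:
  R'_conv,in = 1/(2πr h) = 1/(2π·0.194·2030) = 4.041×10^-4 m·K/W
  R'_brass = ln(0.210/0.194)/(2πk) = 0.07925/(2π·110) = 1.147×10^-4 m·K/W
  R'_cork board = ln(0.298/0.210)/(2πk) = 0.3500/(2π·0.0380) = 1.466 m·K/W
  R'_aerogel blanket = ln(0.511/0.298)/(2πk) = 0.5393/(2π·0.0162) = 5.298 m·K/W
ΣR = 4.041×10^-4 + 1.147×10^-4 + 1.466 + 5.298 = 6.765 m·K/W
Q' = ΔT/ΣR = (82.7 °C − 8.19 °C)/6.765 = 11.01 W/m
From the inner boundary to the cork board/aerogel blanket interface, ΣR_partial = 1.467 m·K/W.
T_interface = T_in − Q'·ΣR_partial = 82.7 °C − (11.01)(1.467) = 66.5 °C

T = 66.5 °C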